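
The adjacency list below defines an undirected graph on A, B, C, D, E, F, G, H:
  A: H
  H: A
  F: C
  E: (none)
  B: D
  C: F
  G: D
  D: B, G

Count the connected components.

From A: component {A, H}.
From B: component {B, D, G}.
From C: component {C, F}.
From E: component {E}.
That's 4 components.

4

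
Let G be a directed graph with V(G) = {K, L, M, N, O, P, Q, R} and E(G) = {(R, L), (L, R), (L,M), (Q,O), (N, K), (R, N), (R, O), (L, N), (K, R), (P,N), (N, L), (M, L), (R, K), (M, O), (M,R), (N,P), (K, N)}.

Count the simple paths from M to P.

6

M→L→N→P
M→L→R→K→N→P
M→L→R→N→P
M→R→K→N→P
M→R→L→N→P
M→R→N→P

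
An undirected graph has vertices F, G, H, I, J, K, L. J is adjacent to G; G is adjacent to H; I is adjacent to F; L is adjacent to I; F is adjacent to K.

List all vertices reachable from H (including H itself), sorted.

G, H, J

Start at H.
Its neighbours: G.
Then their neighbours: J.
Nothing further is reachable.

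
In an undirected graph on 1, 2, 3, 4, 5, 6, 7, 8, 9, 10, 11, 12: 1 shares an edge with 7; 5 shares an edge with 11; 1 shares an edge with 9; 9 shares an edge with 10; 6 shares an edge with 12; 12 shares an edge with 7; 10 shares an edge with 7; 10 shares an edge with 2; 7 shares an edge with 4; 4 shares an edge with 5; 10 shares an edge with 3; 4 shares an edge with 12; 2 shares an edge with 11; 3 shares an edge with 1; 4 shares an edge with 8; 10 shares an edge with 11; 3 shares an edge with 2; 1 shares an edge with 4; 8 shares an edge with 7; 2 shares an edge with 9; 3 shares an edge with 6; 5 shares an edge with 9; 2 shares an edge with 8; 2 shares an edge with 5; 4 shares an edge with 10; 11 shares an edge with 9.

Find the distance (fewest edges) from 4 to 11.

2

Distance 0: 4.
Distance 1: 1, 5, 7, 8, 10, 12.
Distance 2: 2, 3, 6, 9, 11 — contains 11.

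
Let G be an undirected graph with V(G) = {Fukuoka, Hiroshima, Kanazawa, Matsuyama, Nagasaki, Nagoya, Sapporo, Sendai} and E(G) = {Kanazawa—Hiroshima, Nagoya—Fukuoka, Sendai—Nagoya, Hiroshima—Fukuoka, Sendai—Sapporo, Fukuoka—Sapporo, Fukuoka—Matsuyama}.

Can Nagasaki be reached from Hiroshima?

Explore from Hiroshima.
Distance 1: reach Fukuoka, Kanazawa.
Distance 2: reach Matsuyama, Nagoya, Sapporo.
Distance 3: reach Sendai.
The search is exhausted without reaching Nagasaki; it lies in a different component.

No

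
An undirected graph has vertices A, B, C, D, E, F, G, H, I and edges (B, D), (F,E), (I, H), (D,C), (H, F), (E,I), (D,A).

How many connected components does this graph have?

3

From A: component {A, B, C, D}.
From E: component {E, F, H, I}.
From G: component {G}.
That's 3 components.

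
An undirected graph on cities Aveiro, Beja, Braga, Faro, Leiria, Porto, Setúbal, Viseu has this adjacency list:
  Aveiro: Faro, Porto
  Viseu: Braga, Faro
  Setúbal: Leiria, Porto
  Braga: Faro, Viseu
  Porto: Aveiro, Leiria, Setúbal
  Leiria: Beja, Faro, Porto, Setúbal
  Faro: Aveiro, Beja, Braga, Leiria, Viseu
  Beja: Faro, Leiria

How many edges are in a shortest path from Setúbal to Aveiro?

2

Distance 0: Setúbal.
Distance 1: Leiria, Porto.
Distance 2: Aveiro, Beja, Faro — contains Aveiro.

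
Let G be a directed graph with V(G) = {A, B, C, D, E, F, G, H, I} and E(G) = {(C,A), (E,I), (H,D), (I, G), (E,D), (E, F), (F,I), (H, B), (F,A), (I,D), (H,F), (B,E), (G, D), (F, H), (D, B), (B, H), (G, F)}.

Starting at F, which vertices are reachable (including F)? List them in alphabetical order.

A, B, D, E, F, G, H, I

Start at F.
Its neighbours: A, H, I.
Then their neighbours: B, D, G.
Then next layer: E.
Nothing further is reachable.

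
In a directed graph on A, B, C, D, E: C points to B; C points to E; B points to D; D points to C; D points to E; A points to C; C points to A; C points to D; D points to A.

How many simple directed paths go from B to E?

B→D→A→C→E
B→D→C→E
B→D→E

3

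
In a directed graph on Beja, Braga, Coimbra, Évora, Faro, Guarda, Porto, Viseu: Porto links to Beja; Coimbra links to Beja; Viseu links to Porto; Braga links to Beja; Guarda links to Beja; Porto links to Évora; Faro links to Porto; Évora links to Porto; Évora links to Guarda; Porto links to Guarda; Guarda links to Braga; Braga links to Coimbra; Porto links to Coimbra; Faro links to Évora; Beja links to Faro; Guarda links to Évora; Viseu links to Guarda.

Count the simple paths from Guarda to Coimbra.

6

Guarda→Beja→Faro→Évora→Porto→Coimbra
Guarda→Beja→Faro→Porto→Coimbra
Guarda→Braga→Beja→Faro→Évora→Porto→Coimbra
Guarda→Braga→Beja→Faro→Porto→Coimbra
Guarda→Braga→Coimbra
Guarda→Évora→Porto→Coimbra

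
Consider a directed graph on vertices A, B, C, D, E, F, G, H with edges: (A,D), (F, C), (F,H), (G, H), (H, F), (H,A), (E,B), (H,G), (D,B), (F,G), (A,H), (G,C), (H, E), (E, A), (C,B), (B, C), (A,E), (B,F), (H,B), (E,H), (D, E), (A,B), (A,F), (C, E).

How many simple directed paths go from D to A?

D→B→C→E→A
D→B→C→E→H→A
D→B→F→C→E→A
D→B→F→C→E→H→A
D→B→F→G→C→E→A
D→B→F→G→C→E→H→A
D→B→F→G→H→A
D→B→F→G→H→E→A
D→B→F→H→A
D→B→F→H→E→A
D→B→F→H→G→C→E→A
D→E→A
D→E→B→F→G→H→A
D→E→B→F→H→A
D→E→H→A

15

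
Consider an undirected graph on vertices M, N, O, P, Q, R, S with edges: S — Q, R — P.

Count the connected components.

5

From M: component {M}.
From N: component {N}.
From O: component {O}.
From P: component {P, R}.
From Q: component {Q, S}.
That's 5 components.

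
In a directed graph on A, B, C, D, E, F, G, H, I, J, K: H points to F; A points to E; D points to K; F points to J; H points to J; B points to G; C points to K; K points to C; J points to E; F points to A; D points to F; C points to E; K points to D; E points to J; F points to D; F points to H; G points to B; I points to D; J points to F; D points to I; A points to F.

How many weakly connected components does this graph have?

From A: component {A, C, D, E, F, H, I, J, K}.
From B: component {B, G}.
That's 2 components.

2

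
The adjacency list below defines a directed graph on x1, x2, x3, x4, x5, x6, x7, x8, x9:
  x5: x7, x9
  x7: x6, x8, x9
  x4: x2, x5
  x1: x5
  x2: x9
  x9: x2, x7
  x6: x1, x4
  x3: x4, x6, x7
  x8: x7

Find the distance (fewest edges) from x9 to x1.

Distance 0: x9.
Distance 1: x2, x7.
Distance 2: x6, x8.
Distance 3: x1, x4 — contains x1.

3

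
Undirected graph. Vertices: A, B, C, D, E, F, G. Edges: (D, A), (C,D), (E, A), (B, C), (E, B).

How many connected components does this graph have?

3

From A: component {A, B, C, D, E}.
From F: component {F}.
From G: component {G}.
That's 3 components.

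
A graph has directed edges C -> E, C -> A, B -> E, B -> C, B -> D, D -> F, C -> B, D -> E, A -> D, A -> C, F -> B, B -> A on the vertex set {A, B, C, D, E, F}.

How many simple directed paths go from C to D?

3

C→A→D
C→B→A→D
C→B→D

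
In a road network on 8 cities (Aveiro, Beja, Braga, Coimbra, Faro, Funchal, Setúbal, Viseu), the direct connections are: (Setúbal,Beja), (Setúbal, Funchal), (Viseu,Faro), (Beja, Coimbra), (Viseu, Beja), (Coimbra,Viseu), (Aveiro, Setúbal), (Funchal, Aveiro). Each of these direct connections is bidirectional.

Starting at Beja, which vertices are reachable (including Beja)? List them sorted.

Aveiro, Beja, Coimbra, Faro, Funchal, Setúbal, Viseu

Start at Beja.
Its neighbours: Coimbra, Setúbal, Viseu.
Then their neighbours: Aveiro, Faro, Funchal.
Nothing further is reachable.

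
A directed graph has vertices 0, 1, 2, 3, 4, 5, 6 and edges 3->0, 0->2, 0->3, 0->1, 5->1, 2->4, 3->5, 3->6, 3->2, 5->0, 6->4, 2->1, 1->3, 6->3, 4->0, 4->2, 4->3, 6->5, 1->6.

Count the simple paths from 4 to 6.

16

4→0→1→3→6
4→0→1→6
4→0→2→1→3→6
4→0→2→1→6
4→0→3→2→1→6
4→0→3→5→1→6
4→0→3→6
4→2→1→3→6
... and 8 more.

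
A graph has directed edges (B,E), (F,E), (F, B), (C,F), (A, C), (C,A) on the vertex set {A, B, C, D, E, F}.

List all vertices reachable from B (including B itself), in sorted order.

B, E

Start at B.
Its neighbours: E.
Nothing further is reachable.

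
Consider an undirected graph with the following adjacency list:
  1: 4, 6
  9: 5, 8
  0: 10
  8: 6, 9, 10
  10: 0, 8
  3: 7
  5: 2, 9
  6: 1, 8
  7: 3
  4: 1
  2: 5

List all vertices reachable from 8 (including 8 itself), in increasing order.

0, 1, 2, 4, 5, 6, 8, 9, 10

Start at 8.
Its neighbours: 6, 9, 10.
Then their neighbours: 0, 1, 5.
Then next layer: 2, 4.
Nothing further is reachable.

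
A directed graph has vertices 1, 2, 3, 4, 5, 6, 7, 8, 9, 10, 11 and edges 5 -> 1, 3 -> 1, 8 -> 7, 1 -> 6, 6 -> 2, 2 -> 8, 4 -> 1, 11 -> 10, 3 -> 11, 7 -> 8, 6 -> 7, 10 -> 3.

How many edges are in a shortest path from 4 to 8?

4

Distance 0: 4.
Distance 1: 1.
Distance 2: 6.
Distance 3: 2, 7.
Distance 4: 8 — contains 8.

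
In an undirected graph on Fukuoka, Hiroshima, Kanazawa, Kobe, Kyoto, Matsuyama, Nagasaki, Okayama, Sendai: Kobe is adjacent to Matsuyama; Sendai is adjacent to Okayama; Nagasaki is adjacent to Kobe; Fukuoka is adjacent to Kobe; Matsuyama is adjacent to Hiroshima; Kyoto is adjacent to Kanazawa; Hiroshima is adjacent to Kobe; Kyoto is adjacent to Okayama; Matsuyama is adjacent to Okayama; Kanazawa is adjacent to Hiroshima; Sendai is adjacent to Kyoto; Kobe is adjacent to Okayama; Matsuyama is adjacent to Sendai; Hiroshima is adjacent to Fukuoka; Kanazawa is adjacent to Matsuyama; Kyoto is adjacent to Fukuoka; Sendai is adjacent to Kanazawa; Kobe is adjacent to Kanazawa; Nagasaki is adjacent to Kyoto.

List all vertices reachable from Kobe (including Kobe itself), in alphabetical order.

Fukuoka, Hiroshima, Kanazawa, Kobe, Kyoto, Matsuyama, Nagasaki, Okayama, Sendai

Start at Kobe.
Its neighbours: Fukuoka, Hiroshima, Kanazawa, Matsuyama, Nagasaki, Okayama.
Then their neighbours: Kyoto, Sendai.
Every vertex is now reached.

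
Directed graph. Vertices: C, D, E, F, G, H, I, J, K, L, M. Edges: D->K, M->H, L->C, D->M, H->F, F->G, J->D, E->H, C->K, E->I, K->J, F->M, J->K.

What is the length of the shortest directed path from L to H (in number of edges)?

Distance 0: L.
Distance 1: C.
Distance 2: K.
Distance 3: J.
Distance 4: D.
Distance 5: M.
Distance 6: H — contains H.

6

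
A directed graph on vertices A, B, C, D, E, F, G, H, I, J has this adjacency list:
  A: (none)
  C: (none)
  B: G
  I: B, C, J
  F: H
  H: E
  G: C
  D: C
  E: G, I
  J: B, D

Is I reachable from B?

Explore from B.
Distance 1: reach G.
Distance 2: reach C.
The search from B is exhausted; no directed path reaches I.

No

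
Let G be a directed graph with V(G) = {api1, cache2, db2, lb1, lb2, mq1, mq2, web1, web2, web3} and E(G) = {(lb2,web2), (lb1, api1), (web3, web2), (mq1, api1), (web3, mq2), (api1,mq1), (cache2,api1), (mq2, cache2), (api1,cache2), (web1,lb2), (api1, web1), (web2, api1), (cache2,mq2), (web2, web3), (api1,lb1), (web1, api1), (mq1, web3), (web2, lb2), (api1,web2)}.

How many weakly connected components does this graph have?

From api1: component {api1, cache2, lb1, lb2, mq1, mq2, web1, web2, web3}.
From db2: component {db2}.
That's 2 components.

2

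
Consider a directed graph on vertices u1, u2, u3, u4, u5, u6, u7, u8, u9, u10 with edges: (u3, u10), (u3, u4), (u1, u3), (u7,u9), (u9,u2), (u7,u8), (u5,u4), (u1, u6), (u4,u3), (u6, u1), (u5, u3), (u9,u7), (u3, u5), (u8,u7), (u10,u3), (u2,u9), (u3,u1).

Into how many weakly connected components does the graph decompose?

From u1: component {u1, u3, u4, u5, u6, u10}.
From u2: component {u2, u7, u8, u9}.
That's 2 components.

2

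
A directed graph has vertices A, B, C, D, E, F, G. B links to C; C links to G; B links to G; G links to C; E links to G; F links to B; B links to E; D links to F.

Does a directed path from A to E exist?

A has no outgoing edges, so nothing is reachable from it.

No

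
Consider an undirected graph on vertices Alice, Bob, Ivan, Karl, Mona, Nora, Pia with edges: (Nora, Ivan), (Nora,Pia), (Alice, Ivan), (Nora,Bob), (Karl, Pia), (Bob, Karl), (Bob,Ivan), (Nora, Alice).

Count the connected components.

2

From Alice: component {Alice, Bob, Ivan, Karl, Nora, Pia}.
From Mona: component {Mona}.
That's 2 components.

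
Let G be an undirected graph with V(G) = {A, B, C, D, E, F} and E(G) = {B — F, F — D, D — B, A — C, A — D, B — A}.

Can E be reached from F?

No

Explore from F.
Distance 1: reach B, D.
Distance 2: reach A.
Distance 3: reach C.
The search is exhausted without reaching E; it lies in a different component.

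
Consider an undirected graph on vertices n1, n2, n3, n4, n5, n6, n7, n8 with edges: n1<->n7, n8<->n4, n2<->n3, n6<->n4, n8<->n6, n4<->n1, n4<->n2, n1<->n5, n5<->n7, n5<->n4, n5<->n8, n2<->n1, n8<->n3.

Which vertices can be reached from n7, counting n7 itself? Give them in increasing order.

n1, n2, n3, n4, n5, n6, n7, n8

Start at n7.
Its neighbours: n1, n5.
Then their neighbours: n2, n4, n8.
Then next layer: n3, n6.
Every vertex is now reached.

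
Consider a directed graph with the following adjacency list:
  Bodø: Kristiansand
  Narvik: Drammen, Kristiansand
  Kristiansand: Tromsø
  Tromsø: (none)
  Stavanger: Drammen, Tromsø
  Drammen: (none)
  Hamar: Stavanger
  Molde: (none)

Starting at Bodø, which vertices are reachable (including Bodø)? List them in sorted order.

Bodø, Kristiansand, Tromsø

Start at Bodø.
Its neighbours: Kristiansand.
Then their neighbours: Tromsø.
Nothing further is reachable.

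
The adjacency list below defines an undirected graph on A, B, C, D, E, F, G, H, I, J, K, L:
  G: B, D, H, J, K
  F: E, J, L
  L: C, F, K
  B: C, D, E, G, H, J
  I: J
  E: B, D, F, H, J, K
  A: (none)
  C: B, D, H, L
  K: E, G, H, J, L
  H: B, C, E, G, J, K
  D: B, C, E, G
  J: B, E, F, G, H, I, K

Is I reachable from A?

A has no edges, so nothing is reachable from it.

No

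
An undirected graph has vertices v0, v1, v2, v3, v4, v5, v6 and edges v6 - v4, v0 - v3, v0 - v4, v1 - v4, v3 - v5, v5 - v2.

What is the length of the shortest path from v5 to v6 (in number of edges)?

Distance 0: v5.
Distance 1: v2, v3.
Distance 2: v0.
Distance 3: v4.
Distance 4: v1, v6 — contains v6.

4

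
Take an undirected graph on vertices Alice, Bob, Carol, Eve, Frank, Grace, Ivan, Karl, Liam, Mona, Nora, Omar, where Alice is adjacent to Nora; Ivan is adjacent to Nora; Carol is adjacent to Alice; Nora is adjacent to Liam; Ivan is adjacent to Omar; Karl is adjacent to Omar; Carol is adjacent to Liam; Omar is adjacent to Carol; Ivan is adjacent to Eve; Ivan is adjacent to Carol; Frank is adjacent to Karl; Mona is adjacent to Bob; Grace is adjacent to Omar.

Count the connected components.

2

From Alice: component {Alice, Carol, Eve, Frank, Grace, Ivan, Karl, Liam, Nora, Omar}.
From Bob: component {Bob, Mona}.
That's 2 components.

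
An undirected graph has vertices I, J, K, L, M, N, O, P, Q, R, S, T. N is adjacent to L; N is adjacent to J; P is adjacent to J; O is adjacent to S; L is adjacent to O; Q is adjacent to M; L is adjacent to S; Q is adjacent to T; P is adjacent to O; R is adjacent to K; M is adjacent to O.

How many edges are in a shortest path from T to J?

Distance 0: T.
Distance 1: Q.
Distance 2: M.
Distance 3: O.
Distance 4: L, P, S.
Distance 5: J, N — contains J.

5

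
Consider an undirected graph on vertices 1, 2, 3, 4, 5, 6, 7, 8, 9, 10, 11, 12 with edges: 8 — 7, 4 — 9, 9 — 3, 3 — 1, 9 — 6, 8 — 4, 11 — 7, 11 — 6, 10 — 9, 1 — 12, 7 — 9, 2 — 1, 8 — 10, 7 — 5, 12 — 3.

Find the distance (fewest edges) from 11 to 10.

3

Distance 0: 11.
Distance 1: 6, 7.
Distance 2: 5, 8, 9.
Distance 3: 3, 4, 10 — contains 10.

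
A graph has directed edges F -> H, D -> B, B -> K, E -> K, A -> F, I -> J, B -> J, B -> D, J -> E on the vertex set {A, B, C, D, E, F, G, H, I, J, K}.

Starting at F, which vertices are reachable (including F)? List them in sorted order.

F, H

Start at F.
Its neighbours: H.
Nothing further is reachable.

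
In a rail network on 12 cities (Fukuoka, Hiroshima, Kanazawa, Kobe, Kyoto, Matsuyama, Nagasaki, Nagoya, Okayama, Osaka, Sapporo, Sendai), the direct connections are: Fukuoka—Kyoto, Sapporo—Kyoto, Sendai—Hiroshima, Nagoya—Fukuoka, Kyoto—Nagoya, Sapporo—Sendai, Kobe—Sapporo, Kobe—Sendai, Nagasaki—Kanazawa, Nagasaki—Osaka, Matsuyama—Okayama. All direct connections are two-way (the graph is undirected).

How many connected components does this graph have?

3

From Fukuoka: component {Fukuoka, Hiroshima, Kobe, Kyoto, Nagoya, Sapporo, Sendai}.
From Kanazawa: component {Kanazawa, Nagasaki, Osaka}.
From Matsuyama: component {Matsuyama, Okayama}.
That's 3 components.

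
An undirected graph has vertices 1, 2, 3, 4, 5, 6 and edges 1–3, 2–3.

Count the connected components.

From 1: component {1, 2, 3}.
From 4: component {4}.
From 5: component {5}.
From 6: component {6}.
That's 4 components.

4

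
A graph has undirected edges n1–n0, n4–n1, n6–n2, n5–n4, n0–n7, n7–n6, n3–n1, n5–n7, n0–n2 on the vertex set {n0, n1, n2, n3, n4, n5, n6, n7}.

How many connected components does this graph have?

From n0: component {n0, n1, n2, n3, n4, n5, n6, n7}.
That's 1 component.

1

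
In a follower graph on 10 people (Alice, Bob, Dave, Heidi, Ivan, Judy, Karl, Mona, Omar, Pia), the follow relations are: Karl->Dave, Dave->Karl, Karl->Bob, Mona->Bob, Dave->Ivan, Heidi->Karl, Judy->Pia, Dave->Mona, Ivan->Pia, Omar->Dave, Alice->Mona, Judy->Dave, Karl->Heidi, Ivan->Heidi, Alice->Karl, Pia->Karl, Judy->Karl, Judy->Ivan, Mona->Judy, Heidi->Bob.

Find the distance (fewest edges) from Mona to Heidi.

3

Distance 0: Mona.
Distance 1: Bob, Judy.
Distance 2: Dave, Ivan, Karl, Pia.
Distance 3: Heidi — contains Heidi.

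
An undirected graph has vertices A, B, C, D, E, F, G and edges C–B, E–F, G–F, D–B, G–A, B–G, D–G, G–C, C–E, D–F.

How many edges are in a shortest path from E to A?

Distance 0: E.
Distance 1: C, F.
Distance 2: B, D, G.
Distance 3: A — contains A.

3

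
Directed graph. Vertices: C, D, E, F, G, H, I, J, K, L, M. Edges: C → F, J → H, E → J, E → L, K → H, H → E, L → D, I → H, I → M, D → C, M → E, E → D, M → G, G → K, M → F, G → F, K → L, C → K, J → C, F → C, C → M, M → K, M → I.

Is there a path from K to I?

Explore from K.
Distance 1: reach H, L.
Distance 2: reach D, E.
Distance 3: reach C, J.
Distance 4: reach F, M.
Distance 5: reach G, I.
Found I.

Yes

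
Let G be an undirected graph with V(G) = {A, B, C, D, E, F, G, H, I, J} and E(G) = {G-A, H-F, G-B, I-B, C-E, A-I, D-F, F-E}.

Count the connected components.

From A: component {A, B, G, I}.
From C: component {C, D, E, F, H}.
From J: component {J}.
That's 3 components.

3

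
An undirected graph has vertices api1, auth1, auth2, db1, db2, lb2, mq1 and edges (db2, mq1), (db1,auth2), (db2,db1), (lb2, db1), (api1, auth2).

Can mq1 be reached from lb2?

Yes

Explore from lb2.
Distance 1: reach db1.
Distance 2: reach auth2, db2.
Distance 3: reach api1, mq1.
Found mq1.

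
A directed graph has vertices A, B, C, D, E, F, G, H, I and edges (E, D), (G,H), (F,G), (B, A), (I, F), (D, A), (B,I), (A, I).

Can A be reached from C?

C has no outgoing edges, so nothing is reachable from it.

No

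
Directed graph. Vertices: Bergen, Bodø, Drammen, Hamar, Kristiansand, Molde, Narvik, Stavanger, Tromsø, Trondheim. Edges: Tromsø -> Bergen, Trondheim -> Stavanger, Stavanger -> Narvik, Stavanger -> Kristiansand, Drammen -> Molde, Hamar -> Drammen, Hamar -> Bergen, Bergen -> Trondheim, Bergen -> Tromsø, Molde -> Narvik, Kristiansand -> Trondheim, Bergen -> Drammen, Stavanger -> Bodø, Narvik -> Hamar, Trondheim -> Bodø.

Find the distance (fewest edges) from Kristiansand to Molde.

Distance 0: Kristiansand.
Distance 1: Trondheim.
Distance 2: Bodø, Stavanger.
Distance 3: Narvik.
Distance 4: Hamar.
Distance 5: Bergen, Drammen.
Distance 6: Molde, Tromsø — contains Molde.

6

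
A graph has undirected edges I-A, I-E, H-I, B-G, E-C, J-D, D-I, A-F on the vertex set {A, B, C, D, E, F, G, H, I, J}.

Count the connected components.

2

From A: component {A, C, D, E, F, H, I, J}.
From B: component {B, G}.
That's 2 components.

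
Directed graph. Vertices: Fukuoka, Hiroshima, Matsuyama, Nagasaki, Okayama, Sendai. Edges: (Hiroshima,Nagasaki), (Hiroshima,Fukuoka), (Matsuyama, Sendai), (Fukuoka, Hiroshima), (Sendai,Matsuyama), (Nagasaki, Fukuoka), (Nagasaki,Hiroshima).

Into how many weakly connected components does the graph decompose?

3

From Fukuoka: component {Fukuoka, Hiroshima, Nagasaki}.
From Matsuyama: component {Matsuyama, Sendai}.
From Okayama: component {Okayama}.
That's 3 components.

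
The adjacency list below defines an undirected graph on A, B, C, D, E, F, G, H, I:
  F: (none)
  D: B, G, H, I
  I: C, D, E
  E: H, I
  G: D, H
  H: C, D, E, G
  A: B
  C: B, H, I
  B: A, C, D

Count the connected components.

2

From A: component {A, B, C, D, E, G, H, I}.
From F: component {F}.
That's 2 components.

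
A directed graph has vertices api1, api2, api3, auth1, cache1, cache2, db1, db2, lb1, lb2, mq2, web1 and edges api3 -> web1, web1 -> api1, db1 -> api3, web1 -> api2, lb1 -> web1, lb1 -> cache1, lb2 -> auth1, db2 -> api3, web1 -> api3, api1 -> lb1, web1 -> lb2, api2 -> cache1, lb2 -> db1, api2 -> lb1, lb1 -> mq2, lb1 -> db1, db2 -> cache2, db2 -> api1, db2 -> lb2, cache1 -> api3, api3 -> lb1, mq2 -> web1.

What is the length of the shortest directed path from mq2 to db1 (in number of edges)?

3

Distance 0: mq2.
Distance 1: web1.
Distance 2: api1, api2, api3, lb2.
Distance 3: auth1, cache1, db1, lb1 — contains db1.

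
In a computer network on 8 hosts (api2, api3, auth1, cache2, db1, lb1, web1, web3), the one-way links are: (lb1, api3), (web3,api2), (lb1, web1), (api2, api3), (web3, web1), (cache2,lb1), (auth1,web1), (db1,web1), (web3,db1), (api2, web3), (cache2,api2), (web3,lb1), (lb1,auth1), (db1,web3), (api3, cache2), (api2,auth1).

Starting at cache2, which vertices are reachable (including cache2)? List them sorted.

Start at cache2.
Its neighbours: api2, lb1.
Then their neighbours: api3, auth1, web1, web3.
Then next layer: db1.
Every vertex is now reached.

api2, api3, auth1, cache2, db1, lb1, web1, web3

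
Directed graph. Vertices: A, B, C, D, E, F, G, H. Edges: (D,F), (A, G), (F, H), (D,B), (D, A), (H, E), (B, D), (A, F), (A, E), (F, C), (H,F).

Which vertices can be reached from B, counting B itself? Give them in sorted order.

A, B, C, D, E, F, G, H

Start at B.
Its neighbours: D.
Then their neighbours: A, F.
Then next layer: C, E, G, H.
Every vertex is now reached.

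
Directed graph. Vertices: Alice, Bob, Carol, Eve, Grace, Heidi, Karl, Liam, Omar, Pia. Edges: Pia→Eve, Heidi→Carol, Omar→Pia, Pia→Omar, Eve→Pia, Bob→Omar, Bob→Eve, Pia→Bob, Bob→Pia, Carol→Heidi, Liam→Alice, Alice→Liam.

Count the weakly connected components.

5

From Alice: component {Alice, Liam}.
From Bob: component {Bob, Eve, Omar, Pia}.
From Carol: component {Carol, Heidi}.
From Grace: component {Grace}.
From Karl: component {Karl}.
That's 5 components.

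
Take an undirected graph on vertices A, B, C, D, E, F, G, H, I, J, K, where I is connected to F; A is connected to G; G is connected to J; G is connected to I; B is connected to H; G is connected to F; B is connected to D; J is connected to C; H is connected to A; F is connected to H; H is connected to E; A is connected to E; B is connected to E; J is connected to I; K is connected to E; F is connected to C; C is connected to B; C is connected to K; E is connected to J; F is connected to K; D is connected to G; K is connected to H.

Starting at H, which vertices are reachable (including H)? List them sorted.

A, B, C, D, E, F, G, H, I, J, K

Start at H.
Its neighbours: A, B, E, F, K.
Then their neighbours: C, D, G, I, J.
Every vertex is now reached.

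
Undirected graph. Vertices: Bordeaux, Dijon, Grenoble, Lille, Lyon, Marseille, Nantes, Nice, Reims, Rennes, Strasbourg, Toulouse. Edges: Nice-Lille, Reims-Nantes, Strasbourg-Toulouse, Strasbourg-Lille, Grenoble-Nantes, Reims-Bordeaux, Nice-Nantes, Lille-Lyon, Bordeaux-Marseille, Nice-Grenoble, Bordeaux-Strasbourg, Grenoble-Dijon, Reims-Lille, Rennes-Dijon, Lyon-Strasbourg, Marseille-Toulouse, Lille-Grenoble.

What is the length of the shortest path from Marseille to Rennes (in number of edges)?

6

Distance 0: Marseille.
Distance 1: Bordeaux, Toulouse.
Distance 2: Reims, Strasbourg.
Distance 3: Lille, Lyon, Nantes.
Distance 4: Grenoble, Nice.
Distance 5: Dijon.
Distance 6: Rennes — contains Rennes.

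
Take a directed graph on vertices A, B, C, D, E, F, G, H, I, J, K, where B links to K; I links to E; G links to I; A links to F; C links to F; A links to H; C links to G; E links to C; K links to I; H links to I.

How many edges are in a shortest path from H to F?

Distance 0: H.
Distance 1: I.
Distance 2: E.
Distance 3: C.
Distance 4: F, G — contains F.

4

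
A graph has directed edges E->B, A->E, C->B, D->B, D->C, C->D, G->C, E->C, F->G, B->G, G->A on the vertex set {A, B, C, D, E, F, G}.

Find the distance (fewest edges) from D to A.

3

Distance 0: D.
Distance 1: B, C.
Distance 2: G.
Distance 3: A — contains A.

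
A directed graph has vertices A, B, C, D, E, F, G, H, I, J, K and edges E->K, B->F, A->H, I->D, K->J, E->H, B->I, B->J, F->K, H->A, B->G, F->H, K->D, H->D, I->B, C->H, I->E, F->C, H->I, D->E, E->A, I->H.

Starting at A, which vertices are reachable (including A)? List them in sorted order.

A, B, C, D, E, F, G, H, I, J, K

Start at A.
Its neighbours: H.
Then their neighbours: D, I.
Then next layer: B, E.
Then next layer: F, G, J, K.
Then next layer: C.
Every vertex is now reached.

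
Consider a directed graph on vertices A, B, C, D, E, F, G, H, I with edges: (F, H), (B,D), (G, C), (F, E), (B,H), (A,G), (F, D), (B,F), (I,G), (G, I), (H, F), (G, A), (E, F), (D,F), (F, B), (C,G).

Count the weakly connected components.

From A: component {A, C, G, I}.
From B: component {B, D, E, F, H}.
That's 2 components.

2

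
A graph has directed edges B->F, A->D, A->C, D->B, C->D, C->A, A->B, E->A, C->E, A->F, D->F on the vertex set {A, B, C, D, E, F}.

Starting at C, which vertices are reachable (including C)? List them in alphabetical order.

Start at C.
Its neighbours: A, D, E.
Then their neighbours: B, F.
Every vertex is now reached.

A, B, C, D, E, F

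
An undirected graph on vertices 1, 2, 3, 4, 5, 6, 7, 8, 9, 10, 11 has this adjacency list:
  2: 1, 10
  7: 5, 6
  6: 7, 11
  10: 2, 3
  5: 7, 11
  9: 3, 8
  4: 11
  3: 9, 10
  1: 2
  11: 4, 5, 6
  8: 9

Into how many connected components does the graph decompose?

2

From 1: component {1, 2, 3, 8, 9, 10}.
From 4: component {4, 5, 6, 7, 11}.
That's 2 components.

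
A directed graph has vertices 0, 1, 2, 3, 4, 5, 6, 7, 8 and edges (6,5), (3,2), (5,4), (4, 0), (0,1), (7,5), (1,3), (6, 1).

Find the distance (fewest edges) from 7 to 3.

Distance 0: 7.
Distance 1: 5.
Distance 2: 4.
Distance 3: 0.
Distance 4: 1.
Distance 5: 3 — contains 3.

5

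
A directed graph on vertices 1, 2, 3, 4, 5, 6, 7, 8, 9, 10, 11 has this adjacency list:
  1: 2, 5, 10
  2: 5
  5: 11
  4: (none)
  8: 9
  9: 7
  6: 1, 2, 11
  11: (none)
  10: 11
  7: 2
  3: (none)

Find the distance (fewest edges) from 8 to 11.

Distance 0: 8.
Distance 1: 9.
Distance 2: 7.
Distance 3: 2.
Distance 4: 5.
Distance 5: 11 — contains 11.

5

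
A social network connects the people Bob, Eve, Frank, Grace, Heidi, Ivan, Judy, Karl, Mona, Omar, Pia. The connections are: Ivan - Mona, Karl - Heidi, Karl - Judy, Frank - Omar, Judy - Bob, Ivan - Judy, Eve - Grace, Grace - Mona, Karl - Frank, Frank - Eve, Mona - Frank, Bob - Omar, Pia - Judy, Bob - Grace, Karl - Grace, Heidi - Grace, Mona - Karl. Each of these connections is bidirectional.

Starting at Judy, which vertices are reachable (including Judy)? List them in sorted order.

Bob, Eve, Frank, Grace, Heidi, Ivan, Judy, Karl, Mona, Omar, Pia

Start at Judy.
Its neighbours: Bob, Ivan, Karl, Pia.
Then their neighbours: Frank, Grace, Heidi, Mona, Omar.
Then next layer: Eve.
Every vertex is now reached.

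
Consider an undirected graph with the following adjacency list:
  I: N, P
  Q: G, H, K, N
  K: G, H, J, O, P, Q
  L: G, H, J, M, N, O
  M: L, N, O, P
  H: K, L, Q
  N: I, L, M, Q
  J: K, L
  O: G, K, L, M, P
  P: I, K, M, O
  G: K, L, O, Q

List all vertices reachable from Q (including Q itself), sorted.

Start at Q.
Its neighbours: G, H, K, N.
Then their neighbours: I, J, L, M, O, P.
Every vertex is now reached.

G, H, I, J, K, L, M, N, O, P, Q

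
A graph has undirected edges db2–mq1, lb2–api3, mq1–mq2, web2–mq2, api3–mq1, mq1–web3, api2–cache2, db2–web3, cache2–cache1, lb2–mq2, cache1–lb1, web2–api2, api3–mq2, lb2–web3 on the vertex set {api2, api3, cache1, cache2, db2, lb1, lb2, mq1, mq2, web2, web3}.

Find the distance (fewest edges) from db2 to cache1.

Distance 0: db2.
Distance 1: mq1, web3.
Distance 2: api3, lb2, mq2.
Distance 3: web2.
Distance 4: api2.
Distance 5: cache2.
Distance 6: cache1 — contains cache1.

6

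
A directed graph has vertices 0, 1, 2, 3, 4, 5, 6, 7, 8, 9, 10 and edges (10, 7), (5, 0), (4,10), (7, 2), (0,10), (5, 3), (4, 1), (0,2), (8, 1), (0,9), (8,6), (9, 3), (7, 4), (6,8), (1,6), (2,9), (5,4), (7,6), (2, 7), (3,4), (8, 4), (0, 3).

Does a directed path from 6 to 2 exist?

Explore from 6.
Distance 1: reach 8.
Distance 2: reach 1, 4.
Distance 3: reach 10.
Distance 4: reach 7.
Distance 5: reach 2.
Found 2.

Yes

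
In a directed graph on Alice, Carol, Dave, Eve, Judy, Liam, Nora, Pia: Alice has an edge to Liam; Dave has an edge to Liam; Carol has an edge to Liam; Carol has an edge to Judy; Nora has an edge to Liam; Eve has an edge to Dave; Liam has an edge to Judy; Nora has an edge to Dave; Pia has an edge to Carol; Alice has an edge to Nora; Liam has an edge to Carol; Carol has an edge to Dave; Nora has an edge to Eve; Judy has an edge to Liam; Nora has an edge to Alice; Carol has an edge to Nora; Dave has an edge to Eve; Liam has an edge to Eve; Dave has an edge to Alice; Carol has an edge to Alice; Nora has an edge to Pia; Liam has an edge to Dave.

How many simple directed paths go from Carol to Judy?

15

Carol→Alice→Liam→Judy
Carol→Alice→Nora→Dave→Liam→Judy
Carol→Alice→Nora→Eve→Dave→Liam→Judy
Carol→Alice→Nora→Liam→Judy
Carol→Dave→Alice→Liam→Judy
Carol→Dave→Alice→Nora→Liam→Judy
Carol→Dave→Liam→Judy
Carol→Judy
Carol→Liam→Judy
Carol→Nora→Alice→Liam→Judy
Carol→Nora→Dave→Alice→Liam→Judy
Carol→Nora→Dave→Liam→Judy
Carol→Nora→Eve→Dave→Alice→Liam→Judy
Carol→Nora→Eve→Dave→Liam→Judy
Carol→Nora→Liam→Judy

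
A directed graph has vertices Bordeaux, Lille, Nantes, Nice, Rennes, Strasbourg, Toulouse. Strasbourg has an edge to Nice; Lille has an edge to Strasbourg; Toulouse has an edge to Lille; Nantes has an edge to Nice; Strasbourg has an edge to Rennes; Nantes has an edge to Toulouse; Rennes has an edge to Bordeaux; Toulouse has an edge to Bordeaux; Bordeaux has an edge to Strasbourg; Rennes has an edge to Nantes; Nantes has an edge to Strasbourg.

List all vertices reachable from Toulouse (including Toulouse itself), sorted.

Start at Toulouse.
Its neighbours: Bordeaux, Lille.
Then their neighbours: Strasbourg.
Then next layer: Nice, Rennes.
Then next layer: Nantes.
Every vertex is now reached.

Bordeaux, Lille, Nantes, Nice, Rennes, Strasbourg, Toulouse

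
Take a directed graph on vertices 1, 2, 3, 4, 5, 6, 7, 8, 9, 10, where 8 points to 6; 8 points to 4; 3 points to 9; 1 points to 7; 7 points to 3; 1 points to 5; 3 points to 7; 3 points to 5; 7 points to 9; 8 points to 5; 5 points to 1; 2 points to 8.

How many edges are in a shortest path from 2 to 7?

Distance 0: 2.
Distance 1: 8.
Distance 2: 4, 5, 6.
Distance 3: 1.
Distance 4: 7 — contains 7.

4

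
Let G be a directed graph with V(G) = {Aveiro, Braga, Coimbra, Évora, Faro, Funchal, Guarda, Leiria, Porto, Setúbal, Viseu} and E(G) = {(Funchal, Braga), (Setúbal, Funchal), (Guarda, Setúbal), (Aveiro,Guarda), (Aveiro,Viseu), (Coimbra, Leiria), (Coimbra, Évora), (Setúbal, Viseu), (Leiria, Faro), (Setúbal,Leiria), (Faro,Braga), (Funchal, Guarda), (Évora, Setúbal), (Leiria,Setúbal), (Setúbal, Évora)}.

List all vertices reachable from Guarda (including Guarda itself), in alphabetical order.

Braga, Évora, Faro, Funchal, Guarda, Leiria, Setúbal, Viseu

Start at Guarda.
Its neighbours: Setúbal.
Then their neighbours: Évora, Funchal, Leiria, Viseu.
Then next layer: Braga, Faro.
Nothing further is reachable.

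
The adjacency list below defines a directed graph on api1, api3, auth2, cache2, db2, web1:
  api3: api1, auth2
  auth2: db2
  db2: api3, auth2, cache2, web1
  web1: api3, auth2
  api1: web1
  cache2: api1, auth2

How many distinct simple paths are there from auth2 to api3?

auth2→db2→api3
auth2→db2→cache2→api1→web1→api3
auth2→db2→web1→api3

3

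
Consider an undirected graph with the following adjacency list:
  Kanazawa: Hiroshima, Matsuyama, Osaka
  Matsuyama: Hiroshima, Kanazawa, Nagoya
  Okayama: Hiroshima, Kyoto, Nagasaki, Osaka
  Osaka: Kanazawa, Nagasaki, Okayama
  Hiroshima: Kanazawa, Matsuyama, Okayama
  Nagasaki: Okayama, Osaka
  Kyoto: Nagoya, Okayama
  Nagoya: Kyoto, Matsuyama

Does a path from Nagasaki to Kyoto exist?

Explore from Nagasaki.
Distance 1: reach Okayama, Osaka.
Distance 2: reach Hiroshima, Kanazawa, Kyoto.
Found Kyoto.

Yes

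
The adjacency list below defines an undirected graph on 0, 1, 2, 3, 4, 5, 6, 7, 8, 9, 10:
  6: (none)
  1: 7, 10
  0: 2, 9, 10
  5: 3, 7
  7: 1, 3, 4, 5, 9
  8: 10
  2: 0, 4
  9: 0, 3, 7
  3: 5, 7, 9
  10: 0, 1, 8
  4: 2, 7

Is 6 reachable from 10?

No

Explore from 10.
Distance 1: reach 0, 1, 8.
Distance 2: reach 2, 7, 9.
Distance 3: reach 3, 4, 5.
The search is exhausted without reaching 6; it lies in a different component.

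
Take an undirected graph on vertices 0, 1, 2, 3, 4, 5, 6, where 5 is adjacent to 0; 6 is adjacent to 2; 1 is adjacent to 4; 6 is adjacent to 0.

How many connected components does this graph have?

3

From 0: component {0, 2, 5, 6}.
From 1: component {1, 4}.
From 3: component {3}.
That's 3 components.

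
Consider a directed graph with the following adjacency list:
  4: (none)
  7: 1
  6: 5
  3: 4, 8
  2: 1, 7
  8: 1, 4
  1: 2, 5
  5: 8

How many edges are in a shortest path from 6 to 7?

Distance 0: 6.
Distance 1: 5.
Distance 2: 8.
Distance 3: 1, 4.
Distance 4: 2.
Distance 5: 7 — contains 7.

5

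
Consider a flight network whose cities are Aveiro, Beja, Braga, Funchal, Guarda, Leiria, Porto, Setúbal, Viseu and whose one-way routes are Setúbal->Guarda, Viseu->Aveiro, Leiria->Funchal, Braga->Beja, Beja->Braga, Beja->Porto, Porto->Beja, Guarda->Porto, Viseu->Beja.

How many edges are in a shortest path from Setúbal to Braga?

4

Distance 0: Setúbal.
Distance 1: Guarda.
Distance 2: Porto.
Distance 3: Beja.
Distance 4: Braga — contains Braga.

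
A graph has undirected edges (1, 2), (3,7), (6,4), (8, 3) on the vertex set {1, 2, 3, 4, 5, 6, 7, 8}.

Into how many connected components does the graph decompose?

From 1: component {1, 2}.
From 3: component {3, 7, 8}.
From 4: component {4, 6}.
From 5: component {5}.
That's 4 components.

4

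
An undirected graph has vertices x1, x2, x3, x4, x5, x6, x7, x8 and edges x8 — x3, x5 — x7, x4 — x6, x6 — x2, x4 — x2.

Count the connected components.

4

From x1: component {x1}.
From x2: component {x2, x4, x6}.
From x3: component {x3, x8}.
From x5: component {x5, x7}.
That's 4 components.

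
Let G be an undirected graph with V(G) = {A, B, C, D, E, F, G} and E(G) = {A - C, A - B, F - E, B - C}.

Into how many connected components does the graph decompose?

From A: component {A, B, C}.
From D: component {D}.
From E: component {E, F}.
From G: component {G}.
That's 4 components.

4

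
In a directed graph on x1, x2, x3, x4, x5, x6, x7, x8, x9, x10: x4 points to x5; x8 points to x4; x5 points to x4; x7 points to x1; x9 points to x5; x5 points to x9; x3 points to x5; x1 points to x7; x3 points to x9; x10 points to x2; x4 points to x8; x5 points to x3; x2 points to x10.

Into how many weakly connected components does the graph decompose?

4

From x1: component {x1, x7}.
From x2: component {x2, x10}.
From x3: component {x3, x4, x5, x8, x9}.
From x6: component {x6}.
That's 4 components.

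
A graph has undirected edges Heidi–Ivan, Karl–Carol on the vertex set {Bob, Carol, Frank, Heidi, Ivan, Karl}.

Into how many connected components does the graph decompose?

4

From Bob: component {Bob}.
From Carol: component {Carol, Karl}.
From Frank: component {Frank}.
From Heidi: component {Heidi, Ivan}.
That's 4 components.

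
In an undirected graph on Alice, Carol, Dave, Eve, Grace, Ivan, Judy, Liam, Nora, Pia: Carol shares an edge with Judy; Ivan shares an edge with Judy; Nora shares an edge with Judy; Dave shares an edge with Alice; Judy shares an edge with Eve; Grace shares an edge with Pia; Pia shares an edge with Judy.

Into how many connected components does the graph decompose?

3

From Alice: component {Alice, Dave}.
From Carol: component {Carol, Eve, Grace, Ivan, Judy, Nora, Pia}.
From Liam: component {Liam}.
That's 3 components.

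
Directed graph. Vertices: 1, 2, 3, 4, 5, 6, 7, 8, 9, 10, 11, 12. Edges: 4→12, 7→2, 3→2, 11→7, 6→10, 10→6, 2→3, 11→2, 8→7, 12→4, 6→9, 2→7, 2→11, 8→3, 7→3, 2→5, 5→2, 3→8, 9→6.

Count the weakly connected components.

4

From 1: component {1}.
From 2: component {2, 3, 5, 7, 8, 11}.
From 4: component {4, 12}.
From 6: component {6, 9, 10}.
That's 4 components.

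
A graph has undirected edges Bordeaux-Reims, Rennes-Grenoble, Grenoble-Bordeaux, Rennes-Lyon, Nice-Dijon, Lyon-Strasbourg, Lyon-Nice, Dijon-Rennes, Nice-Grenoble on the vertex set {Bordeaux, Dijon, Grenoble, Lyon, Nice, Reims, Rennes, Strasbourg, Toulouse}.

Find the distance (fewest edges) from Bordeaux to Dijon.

Distance 0: Bordeaux.
Distance 1: Grenoble, Reims.
Distance 2: Nice, Rennes.
Distance 3: Dijon, Lyon — contains Dijon.

3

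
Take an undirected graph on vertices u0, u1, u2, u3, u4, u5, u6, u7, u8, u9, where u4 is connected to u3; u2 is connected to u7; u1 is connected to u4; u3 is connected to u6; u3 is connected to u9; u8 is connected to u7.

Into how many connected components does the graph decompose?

From u0: component {u0}.
From u1: component {u1, u3, u4, u6, u9}.
From u2: component {u2, u7, u8}.
From u5: component {u5}.
That's 4 components.

4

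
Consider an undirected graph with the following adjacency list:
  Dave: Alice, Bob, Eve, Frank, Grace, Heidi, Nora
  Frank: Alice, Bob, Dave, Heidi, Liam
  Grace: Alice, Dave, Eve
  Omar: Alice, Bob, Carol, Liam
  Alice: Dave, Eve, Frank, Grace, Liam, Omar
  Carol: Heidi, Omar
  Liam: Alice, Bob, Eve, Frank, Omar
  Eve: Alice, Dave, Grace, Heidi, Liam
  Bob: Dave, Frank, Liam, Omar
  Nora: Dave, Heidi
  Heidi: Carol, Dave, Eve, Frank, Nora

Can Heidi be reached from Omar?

Yes

Explore from Omar.
Distance 1: reach Alice, Bob, Carol, Liam.
Distance 2: reach Dave, Eve, Frank, Grace, Heidi.
Found Heidi.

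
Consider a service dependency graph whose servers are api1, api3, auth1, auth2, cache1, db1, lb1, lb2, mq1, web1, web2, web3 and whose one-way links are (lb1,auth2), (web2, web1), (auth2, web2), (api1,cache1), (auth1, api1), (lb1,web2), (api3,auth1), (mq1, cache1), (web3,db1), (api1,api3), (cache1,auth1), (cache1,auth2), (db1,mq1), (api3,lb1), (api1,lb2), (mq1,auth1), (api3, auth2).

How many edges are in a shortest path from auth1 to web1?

Distance 0: auth1.
Distance 1: api1.
Distance 2: api3, cache1, lb2.
Distance 3: auth2, lb1.
Distance 4: web2.
Distance 5: web1 — contains web1.

5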